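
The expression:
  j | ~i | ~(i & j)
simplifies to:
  True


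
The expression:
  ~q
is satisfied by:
  {q: False}


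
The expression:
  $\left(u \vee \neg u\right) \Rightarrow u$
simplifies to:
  $u$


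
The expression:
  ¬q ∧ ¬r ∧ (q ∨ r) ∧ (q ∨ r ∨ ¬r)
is never true.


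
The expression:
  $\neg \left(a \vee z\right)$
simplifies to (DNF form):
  $\neg a \wedge \neg z$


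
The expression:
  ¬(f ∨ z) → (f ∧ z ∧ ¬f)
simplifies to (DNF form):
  f ∨ z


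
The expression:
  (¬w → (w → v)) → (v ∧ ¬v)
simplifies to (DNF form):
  False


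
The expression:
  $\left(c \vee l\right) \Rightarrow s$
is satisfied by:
  {s: True, l: False, c: False}
  {c: True, s: True, l: False}
  {s: True, l: True, c: False}
  {c: True, s: True, l: True}
  {c: False, l: False, s: False}


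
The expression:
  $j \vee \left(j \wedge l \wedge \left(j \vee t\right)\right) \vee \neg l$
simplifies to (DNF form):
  $j \vee \neg l$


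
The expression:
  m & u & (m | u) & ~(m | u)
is never true.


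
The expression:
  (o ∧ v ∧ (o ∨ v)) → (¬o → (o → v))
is always true.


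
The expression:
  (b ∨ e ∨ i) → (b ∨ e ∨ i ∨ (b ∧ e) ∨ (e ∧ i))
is always true.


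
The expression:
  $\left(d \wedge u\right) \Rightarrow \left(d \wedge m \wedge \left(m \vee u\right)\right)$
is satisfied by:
  {m: True, u: False, d: False}
  {u: False, d: False, m: False}
  {d: True, m: True, u: False}
  {d: True, u: False, m: False}
  {m: True, u: True, d: False}
  {u: True, m: False, d: False}
  {d: True, u: True, m: True}


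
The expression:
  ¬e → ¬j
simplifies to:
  e ∨ ¬j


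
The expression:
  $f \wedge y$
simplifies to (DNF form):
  $f \wedge y$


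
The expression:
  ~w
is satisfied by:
  {w: False}


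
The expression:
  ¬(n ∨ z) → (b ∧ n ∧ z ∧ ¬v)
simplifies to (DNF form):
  n ∨ z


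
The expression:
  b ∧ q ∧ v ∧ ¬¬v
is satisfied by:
  {b: True, q: True, v: True}


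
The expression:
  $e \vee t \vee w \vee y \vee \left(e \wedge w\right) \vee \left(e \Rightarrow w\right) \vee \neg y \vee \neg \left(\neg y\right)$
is always true.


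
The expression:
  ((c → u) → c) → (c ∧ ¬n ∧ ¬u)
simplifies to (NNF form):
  (¬n ∧ ¬u) ∨ ¬c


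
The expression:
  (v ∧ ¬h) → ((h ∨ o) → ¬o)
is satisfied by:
  {h: True, v: False, o: False}
  {v: False, o: False, h: False}
  {h: True, o: True, v: False}
  {o: True, v: False, h: False}
  {h: True, v: True, o: False}
  {v: True, h: False, o: False}
  {h: True, o: True, v: True}


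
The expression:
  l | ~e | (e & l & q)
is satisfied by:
  {l: True, e: False}
  {e: False, l: False}
  {e: True, l: True}


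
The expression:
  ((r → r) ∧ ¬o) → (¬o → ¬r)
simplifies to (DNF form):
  o ∨ ¬r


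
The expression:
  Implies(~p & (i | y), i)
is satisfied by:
  {i: True, p: True, y: False}
  {i: True, p: False, y: False}
  {p: True, i: False, y: False}
  {i: False, p: False, y: False}
  {i: True, y: True, p: True}
  {i: True, y: True, p: False}
  {y: True, p: True, i: False}


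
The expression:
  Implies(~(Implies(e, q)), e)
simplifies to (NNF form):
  True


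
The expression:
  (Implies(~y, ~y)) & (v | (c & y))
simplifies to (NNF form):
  v | (c & y)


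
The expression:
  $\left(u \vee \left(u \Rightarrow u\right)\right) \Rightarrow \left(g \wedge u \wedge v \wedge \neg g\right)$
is never true.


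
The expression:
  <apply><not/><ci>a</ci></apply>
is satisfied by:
  {a: False}


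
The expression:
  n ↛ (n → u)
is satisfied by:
  {n: True, u: False}


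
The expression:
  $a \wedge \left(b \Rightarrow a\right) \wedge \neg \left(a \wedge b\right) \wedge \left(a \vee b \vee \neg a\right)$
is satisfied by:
  {a: True, b: False}


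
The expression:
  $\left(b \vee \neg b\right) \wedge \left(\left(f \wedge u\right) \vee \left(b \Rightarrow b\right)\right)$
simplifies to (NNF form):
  $\text{True}$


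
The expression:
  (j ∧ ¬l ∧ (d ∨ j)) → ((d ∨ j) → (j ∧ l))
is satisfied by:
  {l: True, j: False}
  {j: False, l: False}
  {j: True, l: True}


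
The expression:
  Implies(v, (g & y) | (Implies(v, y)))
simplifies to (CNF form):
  y | ~v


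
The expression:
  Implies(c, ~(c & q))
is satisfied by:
  {c: False, q: False}
  {q: True, c: False}
  {c: True, q: False}


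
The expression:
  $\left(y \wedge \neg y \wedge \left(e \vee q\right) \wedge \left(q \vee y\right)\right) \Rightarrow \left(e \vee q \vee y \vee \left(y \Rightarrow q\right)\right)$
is always true.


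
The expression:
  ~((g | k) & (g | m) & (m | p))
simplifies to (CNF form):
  (~g | ~m) & (~g | ~p) & (~k | ~m) & (~g | ~k | ~m) & (~g | ~k | ~p) & (~g | ~m | ~p) & (~k | ~m | ~p)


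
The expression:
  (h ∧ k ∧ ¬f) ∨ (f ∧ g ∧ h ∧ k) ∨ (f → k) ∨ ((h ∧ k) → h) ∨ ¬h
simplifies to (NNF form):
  True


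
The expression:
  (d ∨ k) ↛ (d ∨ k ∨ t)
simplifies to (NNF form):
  False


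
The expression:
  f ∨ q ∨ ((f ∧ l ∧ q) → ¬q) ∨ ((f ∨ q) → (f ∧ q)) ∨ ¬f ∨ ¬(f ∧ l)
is always true.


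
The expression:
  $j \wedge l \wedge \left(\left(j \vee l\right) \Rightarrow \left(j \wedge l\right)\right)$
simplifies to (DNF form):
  $j \wedge l$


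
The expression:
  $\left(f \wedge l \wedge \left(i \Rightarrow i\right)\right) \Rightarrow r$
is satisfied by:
  {r: True, l: False, f: False}
  {l: False, f: False, r: False}
  {f: True, r: True, l: False}
  {f: True, l: False, r: False}
  {r: True, l: True, f: False}
  {l: True, r: False, f: False}
  {f: True, l: True, r: True}


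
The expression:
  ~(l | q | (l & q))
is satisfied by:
  {q: False, l: False}


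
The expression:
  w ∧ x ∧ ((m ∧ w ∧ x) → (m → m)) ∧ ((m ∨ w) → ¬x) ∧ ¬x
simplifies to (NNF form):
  False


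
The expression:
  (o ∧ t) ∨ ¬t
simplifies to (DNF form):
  o ∨ ¬t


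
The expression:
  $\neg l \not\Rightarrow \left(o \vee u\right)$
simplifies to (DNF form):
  $\neg l \wedge \neg o \wedge \neg u$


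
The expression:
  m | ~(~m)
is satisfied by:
  {m: True}


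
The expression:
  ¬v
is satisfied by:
  {v: False}


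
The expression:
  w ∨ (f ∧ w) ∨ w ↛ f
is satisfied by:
  {w: True}


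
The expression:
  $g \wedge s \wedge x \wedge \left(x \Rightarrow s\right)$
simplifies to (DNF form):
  $g \wedge s \wedge x$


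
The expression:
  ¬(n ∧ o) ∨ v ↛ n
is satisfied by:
  {o: False, n: False}
  {n: True, o: False}
  {o: True, n: False}


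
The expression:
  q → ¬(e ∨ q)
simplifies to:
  ¬q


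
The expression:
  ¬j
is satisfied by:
  {j: False}


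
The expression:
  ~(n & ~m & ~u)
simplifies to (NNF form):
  m | u | ~n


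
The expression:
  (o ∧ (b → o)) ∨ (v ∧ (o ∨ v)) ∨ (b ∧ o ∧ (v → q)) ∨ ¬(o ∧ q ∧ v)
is always true.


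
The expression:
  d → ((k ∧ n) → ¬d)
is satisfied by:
  {k: False, d: False, n: False}
  {n: True, k: False, d: False}
  {d: True, k: False, n: False}
  {n: True, d: True, k: False}
  {k: True, n: False, d: False}
  {n: True, k: True, d: False}
  {d: True, k: True, n: False}


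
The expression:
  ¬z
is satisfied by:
  {z: False}


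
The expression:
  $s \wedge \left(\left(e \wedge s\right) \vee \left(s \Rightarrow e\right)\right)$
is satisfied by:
  {e: True, s: True}


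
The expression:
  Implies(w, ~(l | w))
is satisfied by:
  {w: False}


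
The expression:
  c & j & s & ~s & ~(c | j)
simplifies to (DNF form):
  False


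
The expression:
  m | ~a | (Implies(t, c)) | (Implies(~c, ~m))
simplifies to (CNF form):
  True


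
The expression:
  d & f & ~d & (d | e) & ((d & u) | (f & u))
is never true.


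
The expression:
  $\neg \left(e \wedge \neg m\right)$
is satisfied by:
  {m: True, e: False}
  {e: False, m: False}
  {e: True, m: True}


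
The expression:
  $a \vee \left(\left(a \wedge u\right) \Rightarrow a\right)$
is always true.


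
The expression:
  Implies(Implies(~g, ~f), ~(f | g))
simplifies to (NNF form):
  ~g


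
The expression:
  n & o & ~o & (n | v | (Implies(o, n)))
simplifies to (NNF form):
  False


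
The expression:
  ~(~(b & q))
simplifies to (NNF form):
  b & q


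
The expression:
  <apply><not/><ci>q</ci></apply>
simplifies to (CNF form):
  <apply><not/><ci>q</ci></apply>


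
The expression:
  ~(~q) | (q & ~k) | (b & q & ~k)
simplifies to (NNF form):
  q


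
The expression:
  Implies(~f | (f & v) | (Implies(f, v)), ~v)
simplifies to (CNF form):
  ~v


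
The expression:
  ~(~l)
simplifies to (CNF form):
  l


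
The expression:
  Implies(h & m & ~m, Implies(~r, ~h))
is always true.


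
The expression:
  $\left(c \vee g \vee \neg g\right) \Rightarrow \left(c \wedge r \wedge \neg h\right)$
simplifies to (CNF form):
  $c \wedge r \wedge \neg h$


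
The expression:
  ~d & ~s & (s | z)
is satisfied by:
  {z: True, d: False, s: False}


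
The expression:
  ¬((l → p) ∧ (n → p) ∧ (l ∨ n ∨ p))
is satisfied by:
  {p: False}


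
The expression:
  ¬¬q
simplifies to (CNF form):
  q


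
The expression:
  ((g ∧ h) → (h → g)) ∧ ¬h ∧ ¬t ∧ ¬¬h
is never true.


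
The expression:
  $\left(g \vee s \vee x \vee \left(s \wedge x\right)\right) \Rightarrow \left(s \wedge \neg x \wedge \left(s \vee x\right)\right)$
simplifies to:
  $\neg x \wedge \left(s \vee \neg g\right)$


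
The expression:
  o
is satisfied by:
  {o: True}


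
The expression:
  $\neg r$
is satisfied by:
  {r: False}


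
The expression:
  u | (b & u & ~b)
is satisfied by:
  {u: True}


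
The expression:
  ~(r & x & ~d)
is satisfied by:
  {d: True, x: False, r: False}
  {x: False, r: False, d: False}
  {r: True, d: True, x: False}
  {r: True, x: False, d: False}
  {d: True, x: True, r: False}
  {x: True, d: False, r: False}
  {r: True, x: True, d: True}


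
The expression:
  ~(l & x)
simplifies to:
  ~l | ~x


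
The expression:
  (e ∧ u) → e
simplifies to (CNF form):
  True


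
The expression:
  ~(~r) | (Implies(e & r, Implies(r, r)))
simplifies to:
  True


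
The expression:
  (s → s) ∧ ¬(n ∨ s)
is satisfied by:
  {n: False, s: False}


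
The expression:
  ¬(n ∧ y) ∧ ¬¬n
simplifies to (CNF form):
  n ∧ ¬y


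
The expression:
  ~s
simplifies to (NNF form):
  ~s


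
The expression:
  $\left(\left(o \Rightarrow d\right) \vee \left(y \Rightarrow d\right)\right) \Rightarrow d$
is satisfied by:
  {d: True, o: True, y: True}
  {d: True, o: True, y: False}
  {d: True, y: True, o: False}
  {d: True, y: False, o: False}
  {o: True, y: True, d: False}


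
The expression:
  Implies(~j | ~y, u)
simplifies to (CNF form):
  (j | u) & (u | y)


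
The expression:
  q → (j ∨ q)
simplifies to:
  True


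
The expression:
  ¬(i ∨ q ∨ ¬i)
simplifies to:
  False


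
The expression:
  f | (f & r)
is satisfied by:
  {f: True}


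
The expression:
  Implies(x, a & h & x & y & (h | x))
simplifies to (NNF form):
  ~x | (a & h & y)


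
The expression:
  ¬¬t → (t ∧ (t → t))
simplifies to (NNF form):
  True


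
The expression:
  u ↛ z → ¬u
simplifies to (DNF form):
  z ∨ ¬u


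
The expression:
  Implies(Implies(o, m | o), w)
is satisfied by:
  {w: True}


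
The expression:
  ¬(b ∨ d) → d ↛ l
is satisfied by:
  {b: True, d: True}
  {b: True, d: False}
  {d: True, b: False}


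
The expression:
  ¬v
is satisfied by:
  {v: False}


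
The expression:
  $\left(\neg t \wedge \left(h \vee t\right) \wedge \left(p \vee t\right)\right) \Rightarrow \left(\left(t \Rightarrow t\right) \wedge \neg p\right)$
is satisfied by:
  {t: True, p: False, h: False}
  {p: False, h: False, t: False}
  {h: True, t: True, p: False}
  {h: True, p: False, t: False}
  {t: True, p: True, h: False}
  {p: True, t: False, h: False}
  {h: True, p: True, t: True}


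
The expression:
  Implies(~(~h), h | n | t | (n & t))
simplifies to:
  True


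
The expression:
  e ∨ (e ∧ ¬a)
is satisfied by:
  {e: True}


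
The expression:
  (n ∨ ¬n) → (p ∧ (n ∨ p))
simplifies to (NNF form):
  p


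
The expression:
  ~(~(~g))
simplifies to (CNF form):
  ~g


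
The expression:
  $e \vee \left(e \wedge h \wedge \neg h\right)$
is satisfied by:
  {e: True}


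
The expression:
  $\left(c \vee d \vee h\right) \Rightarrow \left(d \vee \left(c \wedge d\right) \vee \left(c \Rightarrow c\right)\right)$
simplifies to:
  $\text{True}$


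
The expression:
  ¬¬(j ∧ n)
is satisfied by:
  {j: True, n: True}


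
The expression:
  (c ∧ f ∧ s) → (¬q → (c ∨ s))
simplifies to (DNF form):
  True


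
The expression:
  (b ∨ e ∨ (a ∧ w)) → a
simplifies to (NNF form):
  a ∨ (¬b ∧ ¬e)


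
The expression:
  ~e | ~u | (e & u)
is always true.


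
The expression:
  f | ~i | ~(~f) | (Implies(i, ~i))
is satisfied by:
  {f: True, i: False}
  {i: False, f: False}
  {i: True, f: True}


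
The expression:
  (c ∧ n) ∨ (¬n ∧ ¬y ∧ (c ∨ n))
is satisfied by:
  {c: True, n: True, y: False}
  {c: True, y: False, n: False}
  {c: True, n: True, y: True}


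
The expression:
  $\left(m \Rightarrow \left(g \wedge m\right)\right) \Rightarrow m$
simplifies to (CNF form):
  $m$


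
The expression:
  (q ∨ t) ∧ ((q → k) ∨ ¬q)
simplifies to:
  (k ∧ q) ∨ (t ∧ ¬q)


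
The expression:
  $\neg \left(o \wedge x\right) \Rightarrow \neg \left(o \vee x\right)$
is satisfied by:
  {o: False, x: False}
  {x: True, o: True}


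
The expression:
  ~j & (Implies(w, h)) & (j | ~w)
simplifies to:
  ~j & ~w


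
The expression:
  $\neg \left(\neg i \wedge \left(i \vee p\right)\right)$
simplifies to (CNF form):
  $i \vee \neg p$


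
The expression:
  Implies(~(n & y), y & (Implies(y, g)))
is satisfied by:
  {n: True, g: True, y: True}
  {n: True, y: True, g: False}
  {g: True, y: True, n: False}


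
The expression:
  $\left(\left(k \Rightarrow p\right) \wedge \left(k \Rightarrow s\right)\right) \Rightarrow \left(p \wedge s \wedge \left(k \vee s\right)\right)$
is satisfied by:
  {k: True, s: True, p: True}
  {k: True, s: True, p: False}
  {k: True, p: True, s: False}
  {k: True, p: False, s: False}
  {s: True, p: True, k: False}


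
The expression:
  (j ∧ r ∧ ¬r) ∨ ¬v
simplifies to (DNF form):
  ¬v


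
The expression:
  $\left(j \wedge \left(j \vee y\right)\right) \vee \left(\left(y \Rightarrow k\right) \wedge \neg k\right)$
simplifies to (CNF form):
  $\left(j \vee \neg k\right) \wedge \left(j \vee \neg y\right)$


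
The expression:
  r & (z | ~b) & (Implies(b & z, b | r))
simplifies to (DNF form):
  (r & z) | (r & ~b)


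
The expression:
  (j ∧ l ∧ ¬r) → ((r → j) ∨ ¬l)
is always true.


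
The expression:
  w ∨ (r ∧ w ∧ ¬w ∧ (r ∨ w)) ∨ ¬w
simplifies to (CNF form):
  True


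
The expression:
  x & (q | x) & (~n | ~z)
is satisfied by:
  {x: True, z: False, n: False}
  {n: True, x: True, z: False}
  {z: True, x: True, n: False}


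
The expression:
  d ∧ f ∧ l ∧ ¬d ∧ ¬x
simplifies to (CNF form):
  False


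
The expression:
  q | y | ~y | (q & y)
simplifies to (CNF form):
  True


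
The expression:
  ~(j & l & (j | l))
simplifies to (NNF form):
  ~j | ~l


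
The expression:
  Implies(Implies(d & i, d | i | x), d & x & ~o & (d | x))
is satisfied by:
  {d: True, x: True, o: False}


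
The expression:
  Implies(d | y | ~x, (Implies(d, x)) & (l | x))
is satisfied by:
  {x: True, l: True, d: False}
  {x: True, l: False, d: False}
  {x: True, d: True, l: True}
  {x: True, d: True, l: False}
  {l: True, d: False, x: False}


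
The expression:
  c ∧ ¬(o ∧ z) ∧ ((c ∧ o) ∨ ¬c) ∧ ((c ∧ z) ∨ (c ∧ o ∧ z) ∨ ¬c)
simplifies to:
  False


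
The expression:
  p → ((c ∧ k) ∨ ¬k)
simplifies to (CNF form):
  c ∨ ¬k ∨ ¬p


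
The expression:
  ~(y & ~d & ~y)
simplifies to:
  True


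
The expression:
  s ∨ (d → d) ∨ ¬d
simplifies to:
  True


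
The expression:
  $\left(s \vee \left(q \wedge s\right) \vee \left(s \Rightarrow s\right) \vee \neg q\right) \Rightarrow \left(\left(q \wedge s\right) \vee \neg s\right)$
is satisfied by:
  {q: True, s: False}
  {s: False, q: False}
  {s: True, q: True}


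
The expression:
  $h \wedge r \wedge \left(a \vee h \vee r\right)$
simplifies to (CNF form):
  $h \wedge r$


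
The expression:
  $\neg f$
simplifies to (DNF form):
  $\neg f$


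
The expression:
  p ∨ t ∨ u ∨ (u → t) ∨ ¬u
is always true.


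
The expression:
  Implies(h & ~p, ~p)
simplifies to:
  True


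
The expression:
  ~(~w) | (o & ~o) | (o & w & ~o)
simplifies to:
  w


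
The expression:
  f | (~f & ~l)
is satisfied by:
  {f: True, l: False}
  {l: False, f: False}
  {l: True, f: True}


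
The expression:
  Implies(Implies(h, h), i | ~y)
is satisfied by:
  {i: True, y: False}
  {y: False, i: False}
  {y: True, i: True}


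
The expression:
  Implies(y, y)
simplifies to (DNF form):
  True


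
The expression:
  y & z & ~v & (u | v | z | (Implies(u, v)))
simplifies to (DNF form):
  y & z & ~v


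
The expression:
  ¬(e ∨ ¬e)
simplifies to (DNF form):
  False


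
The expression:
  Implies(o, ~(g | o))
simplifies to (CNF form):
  ~o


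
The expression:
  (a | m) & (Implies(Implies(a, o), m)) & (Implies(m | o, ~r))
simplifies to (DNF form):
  (m & ~m) | (m & ~r) | (a & m & ~m) | (a & m & ~r) | (a & ~m & ~o) | (a & ~o & ~r) | (m & ~m & ~o) | (m & ~o & ~r)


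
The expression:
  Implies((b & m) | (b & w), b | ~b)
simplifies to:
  True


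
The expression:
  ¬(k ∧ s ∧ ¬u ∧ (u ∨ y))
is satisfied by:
  {u: True, s: False, k: False, y: False}
  {u: False, s: False, k: False, y: False}
  {y: True, u: True, s: False, k: False}
  {y: True, u: False, s: False, k: False}
  {u: True, k: True, y: False, s: False}
  {k: True, y: False, s: False, u: False}
  {y: True, k: True, u: True, s: False}
  {y: True, k: True, u: False, s: False}
  {u: True, s: True, y: False, k: False}
  {s: True, y: False, k: False, u: False}
  {u: True, y: True, s: True, k: False}
  {y: True, s: True, u: False, k: False}
  {u: True, k: True, s: True, y: False}
  {k: True, s: True, y: False, u: False}
  {y: True, k: True, s: True, u: True}


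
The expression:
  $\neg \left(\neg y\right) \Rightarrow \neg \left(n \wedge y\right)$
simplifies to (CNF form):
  $\neg n \vee \neg y$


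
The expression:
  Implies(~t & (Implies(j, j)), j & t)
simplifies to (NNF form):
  t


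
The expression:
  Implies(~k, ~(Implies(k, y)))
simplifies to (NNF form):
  k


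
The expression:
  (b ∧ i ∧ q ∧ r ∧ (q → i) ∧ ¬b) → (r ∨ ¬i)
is always true.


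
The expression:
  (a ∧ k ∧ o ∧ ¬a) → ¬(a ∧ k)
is always true.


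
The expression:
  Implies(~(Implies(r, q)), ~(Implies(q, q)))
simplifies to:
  q | ~r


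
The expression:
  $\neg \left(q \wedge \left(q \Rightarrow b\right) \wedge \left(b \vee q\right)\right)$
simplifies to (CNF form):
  $\neg b \vee \neg q$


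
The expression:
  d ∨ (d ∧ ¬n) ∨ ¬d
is always true.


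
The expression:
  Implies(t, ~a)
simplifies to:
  ~a | ~t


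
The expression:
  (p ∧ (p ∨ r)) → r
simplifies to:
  r ∨ ¬p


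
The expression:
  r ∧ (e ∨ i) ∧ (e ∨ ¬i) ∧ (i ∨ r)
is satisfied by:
  {r: True, e: True}


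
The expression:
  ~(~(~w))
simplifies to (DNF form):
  ~w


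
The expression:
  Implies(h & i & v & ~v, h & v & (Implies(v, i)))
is always true.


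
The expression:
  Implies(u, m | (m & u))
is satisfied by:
  {m: True, u: False}
  {u: False, m: False}
  {u: True, m: True}


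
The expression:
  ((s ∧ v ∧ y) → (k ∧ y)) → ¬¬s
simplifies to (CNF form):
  s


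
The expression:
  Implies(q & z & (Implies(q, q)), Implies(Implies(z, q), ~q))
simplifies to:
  ~q | ~z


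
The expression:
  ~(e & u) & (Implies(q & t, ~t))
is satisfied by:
  {u: False, e: False, q: False, t: False}
  {t: True, u: False, e: False, q: False}
  {q: True, u: False, e: False, t: False}
  {e: True, t: False, u: False, q: False}
  {t: True, e: True, u: False, q: False}
  {q: True, e: True, t: False, u: False}
  {u: True, q: False, e: False, t: False}
  {t: True, u: True, q: False, e: False}
  {q: True, u: True, t: False, e: False}


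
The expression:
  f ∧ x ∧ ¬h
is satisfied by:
  {x: True, f: True, h: False}


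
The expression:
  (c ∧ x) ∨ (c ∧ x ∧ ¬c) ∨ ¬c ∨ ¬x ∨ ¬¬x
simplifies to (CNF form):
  True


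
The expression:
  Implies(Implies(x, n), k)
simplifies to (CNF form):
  (k | x) & (k | ~n)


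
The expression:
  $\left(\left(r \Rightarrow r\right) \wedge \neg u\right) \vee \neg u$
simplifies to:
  $\neg u$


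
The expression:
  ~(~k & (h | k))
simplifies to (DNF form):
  k | ~h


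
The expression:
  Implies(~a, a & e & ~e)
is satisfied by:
  {a: True}


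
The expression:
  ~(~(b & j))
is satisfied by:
  {j: True, b: True}


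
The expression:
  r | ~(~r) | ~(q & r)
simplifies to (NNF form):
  True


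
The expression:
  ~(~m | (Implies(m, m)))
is never true.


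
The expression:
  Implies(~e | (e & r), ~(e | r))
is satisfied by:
  {r: False}


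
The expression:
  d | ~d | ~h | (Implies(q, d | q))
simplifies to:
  True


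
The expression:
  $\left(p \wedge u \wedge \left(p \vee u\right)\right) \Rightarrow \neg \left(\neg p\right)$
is always true.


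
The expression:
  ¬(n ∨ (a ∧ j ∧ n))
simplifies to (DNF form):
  ¬n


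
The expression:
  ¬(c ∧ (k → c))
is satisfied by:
  {c: False}


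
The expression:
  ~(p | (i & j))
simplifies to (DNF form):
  (~i & ~p) | (~j & ~p)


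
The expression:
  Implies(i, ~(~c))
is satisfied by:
  {c: True, i: False}
  {i: False, c: False}
  {i: True, c: True}


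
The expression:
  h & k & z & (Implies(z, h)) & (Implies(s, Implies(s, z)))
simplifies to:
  h & k & z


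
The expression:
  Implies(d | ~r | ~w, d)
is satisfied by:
  {r: True, d: True, w: True}
  {r: True, d: True, w: False}
  {d: True, w: True, r: False}
  {d: True, w: False, r: False}
  {r: True, w: True, d: False}


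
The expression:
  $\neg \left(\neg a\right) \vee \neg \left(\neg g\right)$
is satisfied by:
  {a: True, g: True}
  {a: True, g: False}
  {g: True, a: False}


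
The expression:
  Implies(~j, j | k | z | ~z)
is always true.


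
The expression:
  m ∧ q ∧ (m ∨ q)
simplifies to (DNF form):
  m ∧ q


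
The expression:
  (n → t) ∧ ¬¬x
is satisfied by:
  {x: True, t: True, n: False}
  {x: True, t: False, n: False}
  {x: True, n: True, t: True}


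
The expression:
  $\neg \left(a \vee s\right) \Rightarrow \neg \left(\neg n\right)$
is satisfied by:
  {n: True, a: True, s: True}
  {n: True, a: True, s: False}
  {n: True, s: True, a: False}
  {n: True, s: False, a: False}
  {a: True, s: True, n: False}
  {a: True, s: False, n: False}
  {s: True, a: False, n: False}


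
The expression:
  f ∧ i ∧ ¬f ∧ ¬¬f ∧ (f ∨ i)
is never true.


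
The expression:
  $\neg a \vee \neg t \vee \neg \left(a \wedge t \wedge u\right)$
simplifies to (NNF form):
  $\neg a \vee \neg t \vee \neg u$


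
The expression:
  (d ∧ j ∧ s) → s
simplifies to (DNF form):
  True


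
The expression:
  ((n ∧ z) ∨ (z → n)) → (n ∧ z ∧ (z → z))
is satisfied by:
  {z: True}


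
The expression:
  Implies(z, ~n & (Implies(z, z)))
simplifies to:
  ~n | ~z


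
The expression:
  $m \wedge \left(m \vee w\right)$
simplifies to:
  $m$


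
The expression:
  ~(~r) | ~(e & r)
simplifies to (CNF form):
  True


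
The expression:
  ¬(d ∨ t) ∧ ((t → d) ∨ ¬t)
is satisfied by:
  {d: False, t: False}


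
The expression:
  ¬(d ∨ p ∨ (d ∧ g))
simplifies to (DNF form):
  ¬d ∧ ¬p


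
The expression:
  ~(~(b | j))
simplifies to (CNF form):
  b | j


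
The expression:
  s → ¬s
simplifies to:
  ¬s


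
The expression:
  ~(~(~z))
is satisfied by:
  {z: False}


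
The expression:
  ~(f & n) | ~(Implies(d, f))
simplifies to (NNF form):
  ~f | ~n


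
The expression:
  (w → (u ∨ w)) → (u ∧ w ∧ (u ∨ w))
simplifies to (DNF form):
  u ∧ w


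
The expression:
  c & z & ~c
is never true.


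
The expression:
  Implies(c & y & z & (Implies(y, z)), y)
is always true.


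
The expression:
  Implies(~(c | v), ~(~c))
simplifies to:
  c | v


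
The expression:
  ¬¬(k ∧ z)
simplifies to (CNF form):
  k ∧ z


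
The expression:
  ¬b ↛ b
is always true.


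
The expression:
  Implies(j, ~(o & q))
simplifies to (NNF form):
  ~j | ~o | ~q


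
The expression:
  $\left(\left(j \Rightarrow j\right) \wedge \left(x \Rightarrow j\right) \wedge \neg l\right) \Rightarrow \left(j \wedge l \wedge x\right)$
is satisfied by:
  {l: True, x: True, j: False}
  {l: True, x: False, j: False}
  {j: True, l: True, x: True}
  {j: True, l: True, x: False}
  {x: True, j: False, l: False}


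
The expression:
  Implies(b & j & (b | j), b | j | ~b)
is always true.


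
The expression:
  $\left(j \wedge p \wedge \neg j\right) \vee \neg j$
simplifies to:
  $\neg j$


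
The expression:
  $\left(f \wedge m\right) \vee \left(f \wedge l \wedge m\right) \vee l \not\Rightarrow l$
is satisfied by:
  {m: True, f: True}


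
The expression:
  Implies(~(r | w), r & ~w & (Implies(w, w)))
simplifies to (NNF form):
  r | w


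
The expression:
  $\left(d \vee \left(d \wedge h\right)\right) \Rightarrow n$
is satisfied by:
  {n: True, d: False}
  {d: False, n: False}
  {d: True, n: True}


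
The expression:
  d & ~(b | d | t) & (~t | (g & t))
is never true.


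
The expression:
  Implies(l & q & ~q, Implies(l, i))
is always true.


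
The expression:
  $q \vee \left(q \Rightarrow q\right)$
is always true.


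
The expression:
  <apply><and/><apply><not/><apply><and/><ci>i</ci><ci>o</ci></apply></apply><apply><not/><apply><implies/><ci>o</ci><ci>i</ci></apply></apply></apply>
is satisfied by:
  {o: True, i: False}


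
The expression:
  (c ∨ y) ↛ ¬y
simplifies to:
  y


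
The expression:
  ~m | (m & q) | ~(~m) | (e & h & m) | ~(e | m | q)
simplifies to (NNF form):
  True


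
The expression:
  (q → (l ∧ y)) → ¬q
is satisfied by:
  {l: False, q: False, y: False}
  {y: True, l: False, q: False}
  {q: True, l: False, y: False}
  {y: True, q: True, l: False}
  {l: True, y: False, q: False}
  {y: True, l: True, q: False}
  {q: True, l: True, y: False}


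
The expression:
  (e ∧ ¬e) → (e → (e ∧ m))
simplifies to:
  True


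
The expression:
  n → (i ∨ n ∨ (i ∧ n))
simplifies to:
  True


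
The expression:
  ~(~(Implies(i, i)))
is always true.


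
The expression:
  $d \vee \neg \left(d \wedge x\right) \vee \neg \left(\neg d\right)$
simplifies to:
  $\text{True}$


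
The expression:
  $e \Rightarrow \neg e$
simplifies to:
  $\neg e$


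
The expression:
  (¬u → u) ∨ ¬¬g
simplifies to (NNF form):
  g ∨ u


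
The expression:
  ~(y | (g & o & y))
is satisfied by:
  {y: False}


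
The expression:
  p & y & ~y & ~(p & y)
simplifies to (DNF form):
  False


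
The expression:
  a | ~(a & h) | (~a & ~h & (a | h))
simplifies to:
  True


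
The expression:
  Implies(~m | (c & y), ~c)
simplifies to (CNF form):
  (m | ~c) & (~c | ~y)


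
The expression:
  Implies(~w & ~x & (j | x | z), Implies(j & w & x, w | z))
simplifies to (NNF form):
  True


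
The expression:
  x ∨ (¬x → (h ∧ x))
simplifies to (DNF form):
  x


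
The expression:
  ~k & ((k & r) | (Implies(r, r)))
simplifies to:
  ~k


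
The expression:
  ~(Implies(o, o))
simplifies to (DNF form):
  False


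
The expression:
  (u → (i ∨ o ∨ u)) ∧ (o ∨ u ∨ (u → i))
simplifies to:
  True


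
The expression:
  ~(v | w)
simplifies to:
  ~v & ~w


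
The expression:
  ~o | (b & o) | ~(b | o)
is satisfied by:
  {b: True, o: False}
  {o: False, b: False}
  {o: True, b: True}


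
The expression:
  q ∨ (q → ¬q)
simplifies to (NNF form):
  True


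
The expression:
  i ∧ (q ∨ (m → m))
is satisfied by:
  {i: True}


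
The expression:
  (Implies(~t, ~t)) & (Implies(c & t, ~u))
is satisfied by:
  {u: False, c: False, t: False}
  {t: True, u: False, c: False}
  {c: True, u: False, t: False}
  {t: True, c: True, u: False}
  {u: True, t: False, c: False}
  {t: True, u: True, c: False}
  {c: True, u: True, t: False}


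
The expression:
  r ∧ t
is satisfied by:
  {t: True, r: True}


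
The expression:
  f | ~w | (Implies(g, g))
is always true.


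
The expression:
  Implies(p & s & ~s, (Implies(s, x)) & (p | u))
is always true.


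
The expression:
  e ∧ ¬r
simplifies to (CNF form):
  e ∧ ¬r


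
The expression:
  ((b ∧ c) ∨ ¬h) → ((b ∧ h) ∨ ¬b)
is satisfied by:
  {h: True, b: False}
  {b: False, h: False}
  {b: True, h: True}


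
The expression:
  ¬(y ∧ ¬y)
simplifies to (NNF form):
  True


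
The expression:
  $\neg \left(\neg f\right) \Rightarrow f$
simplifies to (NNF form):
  $\text{True}$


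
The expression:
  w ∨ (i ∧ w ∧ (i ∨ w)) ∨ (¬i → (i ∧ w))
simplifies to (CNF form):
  i ∨ w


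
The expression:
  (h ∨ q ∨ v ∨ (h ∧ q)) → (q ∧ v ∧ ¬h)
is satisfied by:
  {v: False, h: False, q: False}
  {q: True, v: True, h: False}


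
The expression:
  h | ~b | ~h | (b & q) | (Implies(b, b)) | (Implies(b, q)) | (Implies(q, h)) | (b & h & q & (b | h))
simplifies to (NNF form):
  True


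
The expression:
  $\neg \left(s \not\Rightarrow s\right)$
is always true.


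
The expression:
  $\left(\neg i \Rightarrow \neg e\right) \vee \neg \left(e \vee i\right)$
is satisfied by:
  {i: True, e: False}
  {e: False, i: False}
  {e: True, i: True}


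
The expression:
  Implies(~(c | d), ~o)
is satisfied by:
  {d: True, c: True, o: False}
  {d: True, o: False, c: False}
  {c: True, o: False, d: False}
  {c: False, o: False, d: False}
  {d: True, c: True, o: True}
  {d: True, o: True, c: False}
  {c: True, o: True, d: False}


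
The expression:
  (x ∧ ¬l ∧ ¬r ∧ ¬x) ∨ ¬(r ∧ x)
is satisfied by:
  {x: False, r: False}
  {r: True, x: False}
  {x: True, r: False}


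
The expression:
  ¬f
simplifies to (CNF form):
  ¬f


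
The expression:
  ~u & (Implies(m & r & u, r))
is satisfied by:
  {u: False}


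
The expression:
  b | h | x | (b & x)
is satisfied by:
  {b: True, h: True, x: True}
  {b: True, h: True, x: False}
  {b: True, x: True, h: False}
  {b: True, x: False, h: False}
  {h: True, x: True, b: False}
  {h: True, x: False, b: False}
  {x: True, h: False, b: False}


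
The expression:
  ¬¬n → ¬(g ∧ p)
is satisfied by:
  {p: False, n: False, g: False}
  {g: True, p: False, n: False}
  {n: True, p: False, g: False}
  {g: True, n: True, p: False}
  {p: True, g: False, n: False}
  {g: True, p: True, n: False}
  {n: True, p: True, g: False}


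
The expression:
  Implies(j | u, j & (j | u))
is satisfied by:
  {j: True, u: False}
  {u: False, j: False}
  {u: True, j: True}


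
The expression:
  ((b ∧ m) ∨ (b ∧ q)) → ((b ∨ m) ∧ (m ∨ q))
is always true.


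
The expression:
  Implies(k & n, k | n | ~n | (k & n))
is always true.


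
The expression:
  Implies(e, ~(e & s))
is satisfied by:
  {s: False, e: False}
  {e: True, s: False}
  {s: True, e: False}


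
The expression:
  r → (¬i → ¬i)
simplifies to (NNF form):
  True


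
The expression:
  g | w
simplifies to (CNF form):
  g | w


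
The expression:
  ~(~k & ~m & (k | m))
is always true.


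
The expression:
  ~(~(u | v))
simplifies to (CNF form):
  u | v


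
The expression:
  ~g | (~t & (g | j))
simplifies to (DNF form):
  ~g | ~t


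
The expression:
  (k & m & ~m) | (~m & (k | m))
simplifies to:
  k & ~m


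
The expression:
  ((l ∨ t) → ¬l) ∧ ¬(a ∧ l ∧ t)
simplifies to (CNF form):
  ¬l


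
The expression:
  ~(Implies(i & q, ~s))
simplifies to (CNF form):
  i & q & s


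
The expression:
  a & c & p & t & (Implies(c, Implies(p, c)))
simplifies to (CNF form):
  a & c & p & t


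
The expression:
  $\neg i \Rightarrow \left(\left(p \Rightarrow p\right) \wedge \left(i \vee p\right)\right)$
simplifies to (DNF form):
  $i \vee p$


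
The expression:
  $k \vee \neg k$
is always true.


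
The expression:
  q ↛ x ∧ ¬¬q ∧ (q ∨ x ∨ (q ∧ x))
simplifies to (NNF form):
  q ∧ ¬x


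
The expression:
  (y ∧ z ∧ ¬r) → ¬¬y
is always true.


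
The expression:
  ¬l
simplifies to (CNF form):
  ¬l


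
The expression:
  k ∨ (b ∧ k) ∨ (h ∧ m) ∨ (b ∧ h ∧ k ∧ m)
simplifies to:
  k ∨ (h ∧ m)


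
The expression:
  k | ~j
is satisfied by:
  {k: True, j: False}
  {j: False, k: False}
  {j: True, k: True}


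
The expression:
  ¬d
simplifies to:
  ¬d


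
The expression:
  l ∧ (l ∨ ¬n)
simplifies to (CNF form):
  l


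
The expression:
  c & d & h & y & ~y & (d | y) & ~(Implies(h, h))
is never true.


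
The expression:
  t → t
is always true.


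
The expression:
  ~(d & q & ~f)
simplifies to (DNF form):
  f | ~d | ~q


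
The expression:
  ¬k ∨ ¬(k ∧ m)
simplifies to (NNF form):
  ¬k ∨ ¬m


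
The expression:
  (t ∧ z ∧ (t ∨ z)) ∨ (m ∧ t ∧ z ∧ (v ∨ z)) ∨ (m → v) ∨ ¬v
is always true.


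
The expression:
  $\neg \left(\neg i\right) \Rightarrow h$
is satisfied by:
  {h: True, i: False}
  {i: False, h: False}
  {i: True, h: True}


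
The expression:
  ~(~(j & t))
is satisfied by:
  {t: True, j: True}


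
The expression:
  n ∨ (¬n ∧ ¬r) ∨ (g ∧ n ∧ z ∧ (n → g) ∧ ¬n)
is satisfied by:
  {n: True, r: False}
  {r: False, n: False}
  {r: True, n: True}


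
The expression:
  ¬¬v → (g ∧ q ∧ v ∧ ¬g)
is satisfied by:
  {v: False}


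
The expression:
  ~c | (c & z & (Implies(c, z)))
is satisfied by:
  {z: True, c: False}
  {c: False, z: False}
  {c: True, z: True}


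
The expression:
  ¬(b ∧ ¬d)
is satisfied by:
  {d: True, b: False}
  {b: False, d: False}
  {b: True, d: True}


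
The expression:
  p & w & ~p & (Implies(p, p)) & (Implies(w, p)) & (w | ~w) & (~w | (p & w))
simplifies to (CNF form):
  False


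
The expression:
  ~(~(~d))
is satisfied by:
  {d: False}


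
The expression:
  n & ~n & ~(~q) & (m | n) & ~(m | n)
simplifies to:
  False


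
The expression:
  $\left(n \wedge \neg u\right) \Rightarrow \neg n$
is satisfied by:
  {u: True, n: False}
  {n: False, u: False}
  {n: True, u: True}


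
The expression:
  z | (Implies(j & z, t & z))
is always true.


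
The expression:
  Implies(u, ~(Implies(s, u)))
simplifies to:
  ~u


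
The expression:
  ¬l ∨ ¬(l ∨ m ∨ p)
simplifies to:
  ¬l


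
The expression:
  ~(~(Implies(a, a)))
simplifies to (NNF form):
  True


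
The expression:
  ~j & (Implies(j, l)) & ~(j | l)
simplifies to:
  ~j & ~l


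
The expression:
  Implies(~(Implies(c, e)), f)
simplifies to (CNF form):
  e | f | ~c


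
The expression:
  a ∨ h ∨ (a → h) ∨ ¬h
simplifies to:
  True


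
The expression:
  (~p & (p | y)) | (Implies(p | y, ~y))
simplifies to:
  ~p | ~y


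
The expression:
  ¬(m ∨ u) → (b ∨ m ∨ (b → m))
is always true.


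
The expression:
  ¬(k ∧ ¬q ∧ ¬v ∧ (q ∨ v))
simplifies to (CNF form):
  True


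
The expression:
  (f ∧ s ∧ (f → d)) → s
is always true.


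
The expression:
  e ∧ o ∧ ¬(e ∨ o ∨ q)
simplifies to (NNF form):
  False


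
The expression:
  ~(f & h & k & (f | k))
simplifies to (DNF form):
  ~f | ~h | ~k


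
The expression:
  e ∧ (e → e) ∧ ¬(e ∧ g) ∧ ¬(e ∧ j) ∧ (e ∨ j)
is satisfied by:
  {e: True, g: False, j: False}


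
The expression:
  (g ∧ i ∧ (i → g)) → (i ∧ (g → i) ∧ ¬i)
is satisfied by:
  {g: False, i: False}
  {i: True, g: False}
  {g: True, i: False}


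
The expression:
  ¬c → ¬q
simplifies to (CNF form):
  c ∨ ¬q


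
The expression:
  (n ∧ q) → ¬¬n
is always true.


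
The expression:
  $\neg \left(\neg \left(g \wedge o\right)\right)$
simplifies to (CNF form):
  $g \wedge o$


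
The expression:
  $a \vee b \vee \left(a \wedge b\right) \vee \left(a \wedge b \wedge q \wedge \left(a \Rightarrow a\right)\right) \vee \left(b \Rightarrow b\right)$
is always true.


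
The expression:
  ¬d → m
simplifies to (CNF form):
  d ∨ m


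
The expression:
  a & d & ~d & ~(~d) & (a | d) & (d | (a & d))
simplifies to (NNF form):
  False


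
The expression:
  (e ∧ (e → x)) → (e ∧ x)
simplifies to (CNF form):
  True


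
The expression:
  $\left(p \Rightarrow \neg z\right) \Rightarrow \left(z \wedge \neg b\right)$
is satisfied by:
  {z: True, p: True, b: False}
  {z: True, p: False, b: False}
  {z: True, b: True, p: True}


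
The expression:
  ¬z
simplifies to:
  ¬z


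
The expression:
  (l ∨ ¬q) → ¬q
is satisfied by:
  {l: False, q: False}
  {q: True, l: False}
  {l: True, q: False}


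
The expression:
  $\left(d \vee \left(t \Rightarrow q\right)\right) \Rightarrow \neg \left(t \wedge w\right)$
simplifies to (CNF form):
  $\left(\neg d \vee \neg t \vee \neg w\right) \wedge \left(\neg q \vee \neg t \vee \neg w\right)$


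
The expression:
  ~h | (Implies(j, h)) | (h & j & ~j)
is always true.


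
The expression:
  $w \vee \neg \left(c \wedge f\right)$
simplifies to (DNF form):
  $w \vee \neg c \vee \neg f$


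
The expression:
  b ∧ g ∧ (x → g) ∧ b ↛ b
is never true.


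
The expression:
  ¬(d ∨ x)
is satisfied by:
  {x: False, d: False}


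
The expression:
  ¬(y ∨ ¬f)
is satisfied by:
  {f: True, y: False}
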